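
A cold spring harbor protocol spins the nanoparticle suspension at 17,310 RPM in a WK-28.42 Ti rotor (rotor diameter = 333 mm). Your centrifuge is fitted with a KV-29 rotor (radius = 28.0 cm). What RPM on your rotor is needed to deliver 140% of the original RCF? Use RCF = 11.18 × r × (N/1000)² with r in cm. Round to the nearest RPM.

Original rotor: r = 333 mm / 2 = 166.5 mm = 16.65 cm
RCF_original = 11.18 × 16.65 × (17.31)² = 11.18 × 16.65 × 299.6361 ≈ 55,776.4 × g
Target RCF = 1.4 × 55,776.4 ≈ 78,087 × g
78,087 = 11.18 × 28 × (N/1000)²
(N/1000)² = 78,087 / 313.04 = 249.4474
N = 1000 × √249.4474 ≈ 15,793.9

15794 RPM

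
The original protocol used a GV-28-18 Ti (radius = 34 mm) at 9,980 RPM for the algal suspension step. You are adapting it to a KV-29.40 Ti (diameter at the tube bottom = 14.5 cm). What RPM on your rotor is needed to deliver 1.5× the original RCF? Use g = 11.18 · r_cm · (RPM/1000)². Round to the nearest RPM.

Original rotor: r = 34 mm = 3.4 cm
RCF_original = 11.18 × 3.4 × (9.98)² = 11.18 × 3.4 × 99.6004 ≈ 3,786 × g
Target RCF = 1.5 × 3,786 ≈ 5,679 × g
Your rotor: r = 14.5 / 2 = 7.25 cm
5,679 = 11.18 × 7.25 × (N/1000)²
(N/1000)² = 5,679 / 81.055 = 70.06354
N = 1000 × √70.06354 ≈ 8,370.4

≈ 8370 RPM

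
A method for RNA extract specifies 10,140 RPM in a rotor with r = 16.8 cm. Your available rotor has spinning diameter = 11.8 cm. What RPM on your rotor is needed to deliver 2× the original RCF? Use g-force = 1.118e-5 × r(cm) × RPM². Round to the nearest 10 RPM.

RCF_original = 1.118 × 10⁻⁵ × 16.8 × (10140)² = 1.118 × 10⁻⁵ × 16.8 × 102,819,600 ≈ 19,312 × g
Target RCF = 2 × 19,312 ≈ 38,624 × g
Your rotor: r = 11.8 / 2 = 5.9 cm
38,624 = 1.118 × 10⁻⁵ × 5.9 × N²
N² = 38,624 / (6.5962 × 10⁻⁵) = 585,549,256
N ≈ √585,549,256 ≈ 24,198.1

24200 RPM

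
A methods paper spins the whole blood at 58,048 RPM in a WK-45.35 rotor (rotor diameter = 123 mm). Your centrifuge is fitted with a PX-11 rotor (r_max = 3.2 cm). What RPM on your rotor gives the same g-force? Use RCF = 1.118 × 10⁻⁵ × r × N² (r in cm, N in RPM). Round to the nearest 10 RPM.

≈ 80470 RPM

Original rotor: r = 123 mm / 2 = 61.5 mm = 6.15 cm
RCF = 1.118 × 10⁻⁵ × r × N²
RCF_original = 1.118 × 10⁻⁵ × 6.15 × (58048)² = 1.118 × 10⁻⁵ × 6.15 × 3,369,570,304 ≈ 231,681.5 × g
231,681.5 = 1.118 × 10⁻⁵ × 3.2 × N²
N² = 231,681.5 / (3.5776 × 10⁻⁵) = 6,475,891,659
N ≈ √6,475,891,659 ≈ 80,472.9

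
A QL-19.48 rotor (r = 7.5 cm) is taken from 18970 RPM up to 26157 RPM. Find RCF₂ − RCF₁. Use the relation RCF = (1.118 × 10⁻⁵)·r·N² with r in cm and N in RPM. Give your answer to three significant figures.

RCF₁ = 1.118 × 10⁻⁵ × 7.5 × (18970)² = 1.118 × 10⁻⁵ × 7.5 × 359,860,900 ≈ 30,174.3 × g
RCF₂ = 1.118 × 10⁻⁵ × 7.5 × (26157)² = 1.118 × 10⁻⁵ × 7.5 × 684,188,649 ≈ 57,369.2 × g
Increase = 57,369.2 − 30,174.3 = 27,194.9

≈ 27200 x g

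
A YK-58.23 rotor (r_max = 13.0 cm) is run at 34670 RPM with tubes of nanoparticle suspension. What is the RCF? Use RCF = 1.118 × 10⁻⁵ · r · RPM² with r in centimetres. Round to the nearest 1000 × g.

RCF = 1.118 × 10⁻⁵ × r × N²
RCF = 1.118 × 10⁻⁵ × 13 × (34670)² = 1.118 × 10⁻⁵ × 13 × 1,202,008,900 ≈ 174,700 × g

≈ 175000 g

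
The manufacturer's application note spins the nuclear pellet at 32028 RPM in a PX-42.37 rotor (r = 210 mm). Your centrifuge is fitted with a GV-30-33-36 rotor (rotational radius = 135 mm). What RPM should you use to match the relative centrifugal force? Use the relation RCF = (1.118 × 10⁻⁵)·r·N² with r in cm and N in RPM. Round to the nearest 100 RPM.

Original rotor: r = 210 mm = 21.0 cm
RCF_original = 1.118 × 10⁻⁵ × 21 × (32028)² = 1.118 × 10⁻⁵ × 21 × 1,025,792,784 ≈ 240,835.6 × g
Your rotor: r = 135 mm = 13.5 cm
240,835.6 = 1.118 × 10⁻⁵ × 13.5 × N²
N² = 240,835.6 / (15.093 × 10⁻⁵) = 1,595,677,466
N ≈ √1,595,677,466 ≈ 39,945.9

39900 RPM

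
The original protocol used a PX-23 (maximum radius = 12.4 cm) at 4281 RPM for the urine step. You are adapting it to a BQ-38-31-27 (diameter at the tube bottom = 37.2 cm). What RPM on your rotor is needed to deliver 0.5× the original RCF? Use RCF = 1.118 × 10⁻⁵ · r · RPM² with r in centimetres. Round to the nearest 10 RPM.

≈ 2470 RPM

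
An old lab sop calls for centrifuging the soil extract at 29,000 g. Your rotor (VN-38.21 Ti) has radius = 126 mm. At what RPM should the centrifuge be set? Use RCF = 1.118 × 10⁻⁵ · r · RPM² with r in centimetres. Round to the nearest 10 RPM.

N ≈ 14350 RPM

r = 126 mm = 12.6 cm
29,000 = 1.118 × 10⁻⁵ × 12.6 × N²
N² = 29,000 / (14.0868 × 10⁻⁵) = 205,866,485
N ≈ √205,866,485 ≈ 14,348.0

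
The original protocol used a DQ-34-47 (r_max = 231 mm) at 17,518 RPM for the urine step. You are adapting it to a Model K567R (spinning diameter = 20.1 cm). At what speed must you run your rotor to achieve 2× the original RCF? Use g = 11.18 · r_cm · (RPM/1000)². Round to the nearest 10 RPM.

Original rotor: r = 231 mm = 23.1 cm
RCF_original = 11.18 × 23.1 × (17.518)² = 11.18 × 23.1 × 306.880324 ≈ 79,254.3 × g
Target RCF = 2 × 79,254.3 ≈ 158,508.6 × g
Your rotor: r = 20.1 / 2 = 10.05 cm
158,508.6 = 11.18 × 10.05 × (N/1000)²
(N/1000)² = 158,508.6 / 112.359 = 1410.733
N = 1000 × √1410.733 ≈ 37,559.7

≈ 37560 RPM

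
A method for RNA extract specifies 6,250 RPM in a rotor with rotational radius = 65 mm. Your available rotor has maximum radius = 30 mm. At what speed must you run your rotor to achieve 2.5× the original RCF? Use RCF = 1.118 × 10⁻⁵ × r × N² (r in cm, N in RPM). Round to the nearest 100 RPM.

Original rotor: r = 65 mm = 6.5 cm
RCF_original = 1.118 × 10⁻⁵ × 6.5 × (6250)² = 1.118 × 10⁻⁵ × 6.5 × 39,062,500 ≈ 2,838.7 × g
Target RCF = 2.5 × 2,838.7 ≈ 7,096.8 × g
Your rotor: r = 30 mm = 3.0 cm
7,096.8 = 1.118 × 10⁻⁵ × 3 × N²
N² = 7,096.8 / (3.354 × 10⁻⁵) = 211,592,129
N ≈ √211,592,129 ≈ 14,546.2

≈ 14500 RPM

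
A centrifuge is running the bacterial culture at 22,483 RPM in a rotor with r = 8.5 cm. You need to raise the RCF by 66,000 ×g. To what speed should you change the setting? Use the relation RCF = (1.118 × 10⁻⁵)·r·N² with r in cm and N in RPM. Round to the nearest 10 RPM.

34640 RPM

Current RCF = 1.118 × 10⁻⁵ × 8.5 × (22483)² = 1.118 × 10⁻⁵ × 8.5 × 505,485,289 ≈ 48,036.3 × g
Target RCF = 48,036.3 + 66,000 = 114,036.3 × g
N² = 114,036.3 / (9.503 × 10⁻⁵) = 1,200,003,157
N ≈ √1,200,003,157 ≈ 34,641.1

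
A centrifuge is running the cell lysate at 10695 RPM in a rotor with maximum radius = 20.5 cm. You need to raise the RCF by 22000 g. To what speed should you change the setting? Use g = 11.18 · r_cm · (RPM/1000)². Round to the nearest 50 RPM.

14500 RPM

Current RCF = 11.18 × 20.5 × (10.695)² = 11.18 × 20.5 × 114.383025 ≈ 26,215.4 × g
Target RCF = 26,215.4 + 22,000 = 48,215.4 × g
(N/1000)² = 48,215.4 / 229.19 = 210.3731
N = 1000 × √210.3731 ≈ 14,504.2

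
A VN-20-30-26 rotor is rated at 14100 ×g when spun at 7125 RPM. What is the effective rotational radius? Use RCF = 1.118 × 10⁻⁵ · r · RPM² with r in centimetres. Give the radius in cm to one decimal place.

24.8 cm

14100 = 1.118 × 10⁻⁵ × r × (7125)²
r = 14100 / (1.118 × 10⁻⁵ × 50,765,625) = 14100 / 567.5597 ≈ 24.843 cm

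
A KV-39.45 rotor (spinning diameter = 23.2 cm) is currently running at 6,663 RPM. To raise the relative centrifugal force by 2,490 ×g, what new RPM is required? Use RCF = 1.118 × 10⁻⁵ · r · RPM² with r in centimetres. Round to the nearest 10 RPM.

7970 RPM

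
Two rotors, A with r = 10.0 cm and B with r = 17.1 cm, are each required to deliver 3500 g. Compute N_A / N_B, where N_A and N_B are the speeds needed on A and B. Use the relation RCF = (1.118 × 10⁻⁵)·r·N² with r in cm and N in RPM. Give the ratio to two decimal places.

1.31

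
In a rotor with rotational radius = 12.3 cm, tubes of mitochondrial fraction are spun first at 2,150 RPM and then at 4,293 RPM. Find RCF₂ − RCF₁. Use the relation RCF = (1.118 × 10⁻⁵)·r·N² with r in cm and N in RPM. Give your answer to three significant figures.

RCF₁ = 1.118 × 10⁻⁵ × 12.3 × (2150)² = 1.118 × 10⁻⁵ × 12.3 × 4,622,500 ≈ 635.7 × g
RCF₂ = 1.118 × 10⁻⁵ × 12.3 × (4293)² = 1.118 × 10⁻⁵ × 12.3 × 18,429,849 ≈ 2,534.4 × g
Increase = 2,534.4 − 635.7 = 1,898.7

≈ 1900 x g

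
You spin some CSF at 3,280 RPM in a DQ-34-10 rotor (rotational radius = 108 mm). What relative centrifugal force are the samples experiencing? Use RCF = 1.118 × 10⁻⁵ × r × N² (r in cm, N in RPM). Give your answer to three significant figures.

1300 × g

r = 108 mm = 10.8 cm
RCF = 1.118 × 10⁻⁵ × r × N²
RCF = 1.118 × 10⁻⁵ × 10.8 × (3280)² = 1.118 × 10⁻⁵ × 10.8 × 10,758,400 ≈ 1,299 × g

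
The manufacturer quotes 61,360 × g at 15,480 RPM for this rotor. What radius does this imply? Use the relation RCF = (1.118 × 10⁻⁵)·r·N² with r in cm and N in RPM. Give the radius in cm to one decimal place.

RCF = 1.118 × 10⁻⁵ × r × N²
61360 = 1.118 × 10⁻⁵ × r × (15480)²
r = 61360 / (1.118 × 10⁻⁵ × 239,630,400) = 61360 / 2679.068 ≈ 22.903 cm

22.9 cm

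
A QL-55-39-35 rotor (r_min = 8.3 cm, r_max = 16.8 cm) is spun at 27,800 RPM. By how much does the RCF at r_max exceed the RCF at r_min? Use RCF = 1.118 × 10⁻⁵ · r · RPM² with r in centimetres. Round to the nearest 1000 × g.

ΔRCF ≈ 73000 g

RCF_max = 1.118 × 10⁻⁵ × 16.8 × (27800)² = 1.118 × 10⁻⁵ × 16.8 × 772,840,000 ≈ 145,157.9 × g
RCF_min = 1.118 × 10⁻⁵ × 8.3 × (27800)² = 1.118 × 10⁻⁵ × 8.3 × 772,840,000 ≈ 71,714.9 × g
ΔRCF = 145,157.9 − 71,714.9 = 73,443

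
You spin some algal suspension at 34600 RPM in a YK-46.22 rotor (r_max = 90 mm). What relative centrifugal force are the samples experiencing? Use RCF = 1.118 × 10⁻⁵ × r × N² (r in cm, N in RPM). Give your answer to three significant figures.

r = 90 mm = 9.0 cm
RCF = 1.118 × 10⁻⁵ × 9 × (34600)² = 1.118 × 10⁻⁵ × 9 × 1,197,160,000 ≈ 120,458.2 × g

≈ 120000 ×g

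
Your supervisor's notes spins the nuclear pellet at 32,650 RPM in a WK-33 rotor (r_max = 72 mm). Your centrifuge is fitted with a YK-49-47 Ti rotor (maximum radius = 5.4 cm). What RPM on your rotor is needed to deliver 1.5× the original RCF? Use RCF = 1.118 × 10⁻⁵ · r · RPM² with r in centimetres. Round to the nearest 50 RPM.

≈ 46150 RPM

Original rotor: r = 72 mm = 7.2 cm
RCF_original = 1.118 × 10⁻⁵ × 7.2 × (32650)² = 1.118 × 10⁻⁵ × 7.2 × 1,066,022,500 ≈ 85,810.5 × g
Target RCF = 1.5 × 85,810.5 ≈ 128,715.8 × g
128,715.8 = 1.118 × 10⁻⁵ × 5.4 × N²
N² = 128,715.8 / (6.0372 × 10⁻⁵) = 2,132,044,656
N ≈ √2,132,044,656 ≈ 46,174.1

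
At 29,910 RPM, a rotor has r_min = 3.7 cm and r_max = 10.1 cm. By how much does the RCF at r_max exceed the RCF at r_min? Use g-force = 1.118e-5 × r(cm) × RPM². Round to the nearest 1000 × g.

RCF_max = 1.118 × 10⁻⁵ × 10.1 × (29910)² = 1.118 × 10⁻⁵ × 10.1 × 894,608,100 ≈ 101,017.4 × g
RCF_min = 1.118 × 10⁻⁵ × 3.7 × (29910)² = 1.118 × 10⁻⁵ × 3.7 × 894,608,100 ≈ 37,006.4 × g
ΔRCF = 101,017.4 − 37,006.4 = 64,011

≈ 64000 x g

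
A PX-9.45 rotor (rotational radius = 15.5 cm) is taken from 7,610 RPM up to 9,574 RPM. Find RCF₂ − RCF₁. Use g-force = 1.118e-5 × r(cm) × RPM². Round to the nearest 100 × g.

5800 ×g

RCF₁ = 1.118 × 10⁻⁵ × 15.5 × (7610)² = 1.118 × 10⁻⁵ × 15.5 × 57,912,100 ≈ 10,035.6 × g
RCF₂ = 1.118 × 10⁻⁵ × 15.5 × (9574)² = 1.118 × 10⁻⁵ × 15.5 × 91,661,476 ≈ 15,884 × g
Increase = 15,884 − 10,035.6 = 5,848.4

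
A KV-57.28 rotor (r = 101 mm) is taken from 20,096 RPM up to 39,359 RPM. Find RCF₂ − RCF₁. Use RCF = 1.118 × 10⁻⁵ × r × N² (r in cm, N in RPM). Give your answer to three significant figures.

129000 x g

r = 101 mm = 10.1 cm
RCF₁ = 1.118 × 10⁻⁵ × 10.1 × (20096)² = 1.118 × 10⁻⁵ × 10.1 × 403,849,216 ≈ 45,601.8 × g
RCF₂ = 1.118 × 10⁻⁵ × 10.1 × (39359)² = 1.118 × 10⁻⁵ × 10.1 × 1,549,130,881 ≈ 174,924.8 × g
Increase = 174,924.8 − 45,601.8 = 129,323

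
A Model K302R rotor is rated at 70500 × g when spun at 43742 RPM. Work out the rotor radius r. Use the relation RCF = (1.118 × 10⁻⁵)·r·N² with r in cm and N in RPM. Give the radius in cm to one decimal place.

70500 = 1.118 × 10⁻⁵ × r × (43742)²
r = 70500 / (1.118 × 10⁻⁵ × 1,913,362,564) = 70500 / 21391.39 ≈ 3.296 cm

r ≈ 3.3 cm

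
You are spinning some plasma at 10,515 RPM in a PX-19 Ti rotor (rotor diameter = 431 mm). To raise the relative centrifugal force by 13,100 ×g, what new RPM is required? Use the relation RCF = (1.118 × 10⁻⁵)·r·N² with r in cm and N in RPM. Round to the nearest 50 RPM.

N₂ ≈ 12850 RPM

r = 431 mm / 2 = 215.5 mm = 21.55 cm
Current RCF = 1.118 × 10⁻⁵ × 21.55 × (10515)² = 1.118 × 10⁻⁵ × 21.55 × 110,565,225 ≈ 26,638.4 × g
Target RCF = 26,638.4 + 13,100 = 39,738.4 × g
N² = 39,738.4 / (24.0929 × 10⁻⁵) = 164,938,218
N ≈ √164,938,218 ≈ 12,842.8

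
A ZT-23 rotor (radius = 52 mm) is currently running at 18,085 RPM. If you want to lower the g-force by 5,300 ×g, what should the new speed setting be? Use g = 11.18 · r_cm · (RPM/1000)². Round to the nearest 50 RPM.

15350 RPM

r = 52 mm = 5.2 cm
Current RCF = 11.18 × 5.2 × (18.085)² = 11.18 × 5.2 × 327.067225 ≈ 19,014.4 × g
Target RCF = 19,014.4 − 5,300 = 13,714.4 × g
(N/1000)² = 13,714.4 / 58.136 = 235.902
N = 1000 × √235.902 ≈ 15,359.1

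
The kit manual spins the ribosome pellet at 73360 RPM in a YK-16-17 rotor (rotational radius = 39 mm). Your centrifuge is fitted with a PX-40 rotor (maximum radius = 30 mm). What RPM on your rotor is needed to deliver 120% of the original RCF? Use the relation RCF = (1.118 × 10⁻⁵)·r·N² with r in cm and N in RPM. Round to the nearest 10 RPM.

Original rotor: r = 39 mm = 3.9 cm
RCF_original = 1.118 × 10⁻⁵ × 3.9 × (73360)² = 1.118 × 10⁻⁵ × 3.9 × 5,381,689,600 ≈ 234,652.4 × g
Target RCF = 1.2 × 234,652.4 ≈ 281,582.9 × g
Your rotor: r = 30 mm = 3.0 cm
281,582.9 = 1.118 × 10⁻⁵ × 3 × N²
N² = 281,582.9 / (3.354 × 10⁻⁵) = 8,395,435,301
N ≈ √8,395,435,301 ≈ 91,626.6

≈ 91630 RPM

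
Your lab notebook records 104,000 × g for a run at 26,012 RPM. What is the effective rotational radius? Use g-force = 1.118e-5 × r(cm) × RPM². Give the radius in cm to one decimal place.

r ≈ 13.7 cm

104000 = 1.118 × 10⁻⁵ × r × (26012)²
r = 104000 / (1.118 × 10⁻⁵ × 676,624,144) = 104000 / 7564.658 ≈ 13.748 cm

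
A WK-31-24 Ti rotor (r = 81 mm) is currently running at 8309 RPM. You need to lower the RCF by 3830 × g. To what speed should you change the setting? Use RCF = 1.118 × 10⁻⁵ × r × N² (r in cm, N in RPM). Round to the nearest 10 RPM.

N₂ ≈ 5170 RPM

r = 81 mm = 8.1 cm
Current RCF = 1.118 × 10⁻⁵ × 8.1 × (8309)² = 1.118 × 10⁻⁵ × 8.1 × 69,039,481 ≈ 6,252.1 × g
Target RCF = 6,252.1 − 3,830 = 2,422.1 × g
N² = 2,422.1 / (9.0558 × 10⁻⁵) = 26,746,395
N ≈ √26,746,395 ≈ 5,171.7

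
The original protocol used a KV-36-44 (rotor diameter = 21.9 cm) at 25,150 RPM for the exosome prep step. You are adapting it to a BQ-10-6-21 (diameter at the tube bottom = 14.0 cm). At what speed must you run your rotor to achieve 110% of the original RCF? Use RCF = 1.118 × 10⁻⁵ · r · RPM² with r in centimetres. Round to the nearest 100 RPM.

33000 RPM

Original rotor: r = 21.9 / 2 = 10.95 cm
RCF_original = 1.118 × 10⁻⁵ × 10.95 × (25150)² = 1.118 × 10⁻⁵ × 10.95 × 632,522,500 ≈ 77,434 × g
Target RCF = 1.1 × 77,434 ≈ 85,177.4 × g
Your rotor: r = 14.0 / 2 = 7 cm
85,177.4 = 1.118 × 10⁻⁵ × 7 × N²
N² = 85,177.4 / (7.826 × 10⁻⁵) = 1,088,389,982
N ≈ √1,088,389,982 ≈ 32,990.8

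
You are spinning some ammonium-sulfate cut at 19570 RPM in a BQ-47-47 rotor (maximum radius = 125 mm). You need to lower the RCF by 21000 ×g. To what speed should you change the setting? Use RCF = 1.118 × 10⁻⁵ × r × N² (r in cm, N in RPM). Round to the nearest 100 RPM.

≈ 15300 RPM

r = 125 mm = 12.5 cm
Current RCF = 1.118 × 10⁻⁵ × 12.5 × (19570)² = 1.118 × 10⁻⁵ × 12.5 × 382,984,900 ≈ 53,522.1 × g
Target RCF = 53,522.1 − 21,000 = 32,522.1 × g
N² = 32,522.1 / (13.975 × 10⁻⁵) = 232,716,279
N ≈ √232,716,279 ≈ 15,255.0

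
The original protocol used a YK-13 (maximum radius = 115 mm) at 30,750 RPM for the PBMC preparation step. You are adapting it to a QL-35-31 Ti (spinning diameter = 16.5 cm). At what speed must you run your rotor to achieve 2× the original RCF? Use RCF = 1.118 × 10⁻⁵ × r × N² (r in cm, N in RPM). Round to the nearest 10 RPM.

Original rotor: r = 115 mm = 11.5 cm
RCF_original = 1.118 × 10⁻⁵ × 11.5 × (30750)² = 1.118 × 10⁻⁵ × 11.5 × 945,562,500 ≈ 121,571 × g
Target RCF = 2 × 121,571 ≈ 243,142 × g
Your rotor: r = 16.5 / 2 = 8.25 cm
243,142 = 1.118 × 10⁻⁵ × 8.25 × N²
N² = 243,142 / (9.2235 × 10⁻⁵) = 2,636,114,273
N ≈ √2,636,114,273 ≈ 51,343.1

≈ 51340 RPM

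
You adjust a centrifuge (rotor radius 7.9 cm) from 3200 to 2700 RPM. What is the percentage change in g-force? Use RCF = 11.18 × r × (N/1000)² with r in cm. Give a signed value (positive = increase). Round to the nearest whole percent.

RCF ∝ N², so the ratio is (2700/3200)² = (0.843750)² = 0.7119.
Change = 0.7119 − 1 = -0.2881 → -28.8%.

-29%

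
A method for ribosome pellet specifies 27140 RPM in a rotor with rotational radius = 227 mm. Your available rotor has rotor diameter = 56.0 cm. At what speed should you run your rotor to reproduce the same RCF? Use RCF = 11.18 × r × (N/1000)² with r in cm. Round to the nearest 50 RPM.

Original rotor: r = 227 mm = 22.7 cm
RCF_original = 11.18 × 22.7 × (27.14)² = 11.18 × 22.7 × 736.5796 ≈ 186,933.6 × g
Your rotor: r = 56.0 / 2 = 28 cm
186,933.6 = 11.18 × 28 × (N/1000)²
(N/1000)² = 186,933.6 / 313.04 = 597.1556
N = 1000 × √597.1556 ≈ 24,436.8

≈ 24450 RPM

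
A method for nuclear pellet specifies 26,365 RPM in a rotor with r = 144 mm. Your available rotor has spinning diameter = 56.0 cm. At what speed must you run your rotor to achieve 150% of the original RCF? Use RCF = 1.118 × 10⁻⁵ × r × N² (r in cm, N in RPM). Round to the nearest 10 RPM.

Original rotor: r = 144 mm = 14.4 cm
RCF = 1.118 × 10⁻⁵ × r × N²
RCF_original = 1.118 × 10⁻⁵ × 14.4 × (26365)² = 1.118 × 10⁻⁵ × 14.4 × 695,113,225 ≈ 111,907.7 × g
Target RCF = 1.5 × 111,907.7 ≈ 167,861.5 × g
Your rotor: r = 56.0 / 2 = 28 cm
167,861.5 = 1.118 × 10⁻⁵ × 28 × N²
N² = 167,861.5 / (31.304 × 10⁻⁵) = 536,230,194
N ≈ √536,230,194 ≈ 23,156.6

23160 RPM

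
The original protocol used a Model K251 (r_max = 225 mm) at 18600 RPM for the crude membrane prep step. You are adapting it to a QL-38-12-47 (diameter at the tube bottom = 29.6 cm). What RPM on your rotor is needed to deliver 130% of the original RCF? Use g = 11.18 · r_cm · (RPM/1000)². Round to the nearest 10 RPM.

≈ 26150 RPM

Original rotor: r = 225 mm = 22.5 cm
RCF = 11.18 × r × (N/1000)²
RCF_original = 11.18 × 22.5 × (18.6)² = 11.18 × 22.5 × 345.96 ≈ 87,026.2 × g
Target RCF = 1.3 × 87,026.2 ≈ 113,134.1 × g
Your rotor: r = 29.6 / 2 = 14.8 cm
113,134.1 = 11.18 × 14.8 × (N/1000)²
(N/1000)² = 113,134.1 / 165.464 = 683.7385
N = 1000 × √683.7385 ≈ 26,148.4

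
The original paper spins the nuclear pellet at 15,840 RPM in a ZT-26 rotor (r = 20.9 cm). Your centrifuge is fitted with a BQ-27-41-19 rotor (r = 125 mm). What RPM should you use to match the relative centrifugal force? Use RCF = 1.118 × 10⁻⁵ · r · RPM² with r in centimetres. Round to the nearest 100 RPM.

20500 RPM

RCF_original = 1.118 × 10⁻⁵ × 20.9 × (15840)² = 1.118 × 10⁻⁵ × 20.9 × 250,905,600 ≈ 58,627.1 × g
Your rotor: r = 125 mm = 12.5 cm
58,627.1 = 1.118 × 10⁻⁵ × 12.5 × N²
N² = 58,627.1 / (13.975 × 10⁻⁵) = 419,514,132
N ≈ √419,514,132 ≈ 20,482.0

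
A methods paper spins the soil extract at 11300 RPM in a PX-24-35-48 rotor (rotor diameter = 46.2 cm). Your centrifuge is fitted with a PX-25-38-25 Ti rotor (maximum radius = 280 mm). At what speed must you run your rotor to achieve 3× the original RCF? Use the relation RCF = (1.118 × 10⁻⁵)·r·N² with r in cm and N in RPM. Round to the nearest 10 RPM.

17780 RPM

Original rotor: r = 46.2 / 2 = 23.1 cm
RCF_original = 1.118 × 10⁻⁵ × 23.1 × (11300)² = 1.118 × 10⁻⁵ × 23.1 × 127,690,000 ≈ 32,977 × g
Target RCF = 3 × 32,977 ≈ 98,931 × g
Your rotor: r = 280 mm = 28.0 cm
98,931 = 1.118 × 10⁻⁵ × 28 × N²
N² = 98,931 / (31.304 × 10⁻⁵) = 316,033,095
N ≈ √316,033,095 ≈ 17,777.3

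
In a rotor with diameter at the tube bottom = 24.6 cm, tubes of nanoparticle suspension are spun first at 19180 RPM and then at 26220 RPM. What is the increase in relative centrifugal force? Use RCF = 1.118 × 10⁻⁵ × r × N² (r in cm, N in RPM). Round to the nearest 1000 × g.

≈ 44000 x g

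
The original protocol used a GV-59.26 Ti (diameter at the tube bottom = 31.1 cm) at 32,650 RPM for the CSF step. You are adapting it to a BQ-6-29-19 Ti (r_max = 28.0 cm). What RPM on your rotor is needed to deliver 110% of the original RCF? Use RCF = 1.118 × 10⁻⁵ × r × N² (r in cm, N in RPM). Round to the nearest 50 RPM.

Original rotor: r = 31.1 / 2 = 15.55 cm
RCF = 1.118 × 10⁻⁵ × r × N²
RCF_original = 1.118 × 10⁻⁵ × 15.55 × (32650)² = 1.118 × 10⁻⁵ × 15.55 × 1,066,022,500 ≈ 185,326.9 × g
Target RCF = 1.1 × 185,326.9 ≈ 203,859.6 × g
203,859.6 = 1.118 × 10⁻⁵ × 28 × N²
N² = 203,859.6 / (31.304 × 10⁻⁵) = 651,225,403
N ≈ √651,225,403 ≈ 25,519.1

25500 RPM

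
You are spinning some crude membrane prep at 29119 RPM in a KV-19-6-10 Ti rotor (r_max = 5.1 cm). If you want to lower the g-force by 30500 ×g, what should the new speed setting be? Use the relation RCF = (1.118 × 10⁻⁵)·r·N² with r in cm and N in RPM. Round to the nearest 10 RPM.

N₂ ≈ 17690 RPM

Current RCF = 1.118 × 10⁻⁵ × 5.1 × (29119)² = 1.118 × 10⁻⁵ × 5.1 × 847,916,161 ≈ 48,346.5 × g
Target RCF = 48,346.5 − 30,500 = 17,846.5 × g
N² = 17,846.5 / (5.7018 × 10⁻⁵) = 312,997,650
N ≈ √312,997,650 ≈ 17,691.7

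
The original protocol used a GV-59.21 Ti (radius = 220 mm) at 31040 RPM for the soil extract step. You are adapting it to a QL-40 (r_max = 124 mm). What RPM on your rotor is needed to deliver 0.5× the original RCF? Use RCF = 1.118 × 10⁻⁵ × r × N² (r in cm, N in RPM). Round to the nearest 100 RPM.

Original rotor: r = 220 mm = 22.0 cm
RCF_original = 1.118 × 10⁻⁵ × 22 × (31040)² = 1.118 × 10⁻⁵ × 22 × 963,481,600 ≈ 236,977.9 × g
Target RCF = 0.5 × 236,977.9 ≈ 118,488.9 × g
Your rotor: r = 124 mm = 12.4 cm
118,488.9 = 1.118 × 10⁻⁵ × 12.4 × N²
N² = 118,488.9 / (13.8632 × 10⁻⁵) = 854,700,935
N ≈ √854,700,935 ≈ 29,235.3

≈ 29200 RPM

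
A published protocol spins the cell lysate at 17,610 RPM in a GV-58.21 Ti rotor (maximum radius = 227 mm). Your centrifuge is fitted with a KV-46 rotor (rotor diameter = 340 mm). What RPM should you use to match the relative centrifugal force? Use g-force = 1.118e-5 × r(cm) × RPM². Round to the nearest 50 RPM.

Original rotor: r = 227 mm = 22.7 cm
RCF_original = 1.118 × 10⁻⁵ × 22.7 × (17610)² = 1.118 × 10⁻⁵ × 22.7 × 310,112,100 ≈ 78,702.1 × g
Your rotor: r = 340 mm / 2 = 170 mm = 17 cm
78,702.1 = 1.118 × 10⁻⁵ × 17 × N²
N² = 78,702.1 / (19.006 × 10⁻⁵) = 414,090,813
N ≈ √414,090,813 ≈ 20,349.2

≈ 20350 RPM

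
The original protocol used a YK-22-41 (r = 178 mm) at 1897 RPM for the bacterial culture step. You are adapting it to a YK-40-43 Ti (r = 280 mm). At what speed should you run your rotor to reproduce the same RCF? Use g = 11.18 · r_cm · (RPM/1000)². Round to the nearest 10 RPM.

Original rotor: r = 178 mm = 17.8 cm
RCF_original = 11.18 × 17.8 × (1.897)² = 11.18 × 17.8 × 3.598609 ≈ 716.1 × g
Your rotor: r = 280 mm = 28.0 cm
716.1 = 11.18 × 28 × (N/1000)²
(N/1000)² = 716.1 / 313.04 = 2.287567
N = 1000 × √2.287567 ≈ 1,512.5

≈ 1510 RPM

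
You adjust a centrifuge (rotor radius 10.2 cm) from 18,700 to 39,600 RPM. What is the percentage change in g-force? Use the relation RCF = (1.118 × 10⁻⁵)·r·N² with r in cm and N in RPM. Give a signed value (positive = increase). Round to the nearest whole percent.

+348%

RCF ∝ N², so the ratio is (39600/18700)² = (2.117647)² = 4.4844.
Change = 4.4844 − 1 = +3.4844 → +348.4%.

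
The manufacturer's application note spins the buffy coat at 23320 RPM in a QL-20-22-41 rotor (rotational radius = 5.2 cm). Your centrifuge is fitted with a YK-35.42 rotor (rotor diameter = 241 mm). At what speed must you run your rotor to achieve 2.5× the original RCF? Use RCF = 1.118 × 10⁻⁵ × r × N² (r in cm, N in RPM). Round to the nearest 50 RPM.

24200 RPM

RCF_original = 1.118 × 10⁻⁵ × 5.2 × (23320)² = 1.118 × 10⁻⁵ × 5.2 × 543,822,400 ≈ 31,615.7 × g
Target RCF = 2.5 × 31,615.7 ≈ 79,039.2 × g
Your rotor: r = 241 mm / 2 = 120.5 mm = 12.05 cm
79,039.2 = 1.118 × 10⁻⁵ × 12.05 × N²
N² = 79,039.2 / (13.4719 × 10⁻⁵) = 586,696,754
N ≈ √586,696,754 ≈ 24,221.8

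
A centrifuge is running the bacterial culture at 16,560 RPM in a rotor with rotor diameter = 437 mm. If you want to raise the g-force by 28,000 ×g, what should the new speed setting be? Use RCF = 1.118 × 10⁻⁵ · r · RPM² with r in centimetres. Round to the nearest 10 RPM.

r = 437 mm / 2 = 218.5 mm = 21.85 cm
Current RCF = 1.118 × 10⁻⁵ × 21.85 × (16560)² = 1.118 × 10⁻⁵ × 21.85 × 274,233,600 ≈ 66,990.6 × g
Target RCF = 66,990.6 + 28,000 = 94,990.6 × g
N² = 94,990.6 / (24.4283 × 10⁻⁵) = 388,854,730
N ≈ √388,854,730 ≈ 19,719.4

≈ 19720 RPM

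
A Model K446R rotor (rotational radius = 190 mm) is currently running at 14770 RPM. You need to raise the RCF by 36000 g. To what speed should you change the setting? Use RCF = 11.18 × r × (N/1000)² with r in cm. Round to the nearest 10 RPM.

19690 RPM

r = 190 mm = 19.0 cm
Current RCF = 11.18 × 19 × (14.77)² = 11.18 × 19 × 218.1529 ≈ 46,340 × g
Target RCF = 46,340 + 36,000 = 82,340 × g
(N/1000)² = 82,340 / 212.42 = 387.6283
N = 1000 × √387.6283 ≈ 19,688.3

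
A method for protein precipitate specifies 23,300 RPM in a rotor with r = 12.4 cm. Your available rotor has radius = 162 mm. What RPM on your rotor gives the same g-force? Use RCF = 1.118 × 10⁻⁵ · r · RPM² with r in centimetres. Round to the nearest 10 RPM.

RCF = 1.118 × 10⁻⁵ × r × N²
RCF_original = 1.118 × 10⁻⁵ × 12.4 × (23300)² = 1.118 × 10⁻⁵ × 12.4 × 542,890,000 ≈ 75,261.9 × g
Your rotor: r = 162 mm = 16.2 cm
75,261.9 = 1.118 × 10⁻⁵ × 16.2 × N²
N² = 75,261.9 / (18.1116 × 10⁻⁵) = 415,545,286
N ≈ √415,545,286 ≈ 20,384.9

20380 RPM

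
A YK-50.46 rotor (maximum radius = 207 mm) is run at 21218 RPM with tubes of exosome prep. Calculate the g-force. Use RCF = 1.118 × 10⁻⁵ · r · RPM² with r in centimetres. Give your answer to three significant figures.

104000 ×g

r = 207 mm = 20.7 cm
RCF = 1.118 × 10⁻⁵ × 20.7 × (21218)² = 1.118 × 10⁻⁵ × 20.7 × 450,203,524 ≈ 104,188.8 × g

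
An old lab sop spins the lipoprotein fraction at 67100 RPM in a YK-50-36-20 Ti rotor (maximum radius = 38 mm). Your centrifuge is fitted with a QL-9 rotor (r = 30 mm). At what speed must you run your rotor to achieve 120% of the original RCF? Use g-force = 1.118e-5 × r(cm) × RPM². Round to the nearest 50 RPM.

Original rotor: r = 38 mm = 3.8 cm
RCF_original = 1.118 × 10⁻⁵ × 3.8 × (67100)² = 1.118 × 10⁻⁵ × 3.8 × 4,502,410,000 ≈ 191,280.4 × g
Target RCF = 1.2 × 191,280.4 ≈ 229,536.5 × g
Your rotor: r = 30 mm = 3.0 cm
229,536.5 = 1.118 × 10⁻⁵ × 3 × N²
N² = 229,536.5 / (3.354 × 10⁻⁵) = 6,843,664,281
N ≈ √6,843,664,281 ≈ 82,726.4

≈ 82750 RPM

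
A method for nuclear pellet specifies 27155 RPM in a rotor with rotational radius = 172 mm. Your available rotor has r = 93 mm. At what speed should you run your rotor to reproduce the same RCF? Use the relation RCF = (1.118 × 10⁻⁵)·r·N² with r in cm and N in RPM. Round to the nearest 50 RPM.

Original rotor: r = 172 mm = 17.2 cm
RCF_original = 1.118 × 10⁻⁵ × 17.2 × (27155)² = 1.118 × 10⁻⁵ × 17.2 × 737,394,025 ≈ 141,797.9 × g
Your rotor: r = 93 mm = 9.3 cm
141,797.9 = 1.118 × 10⁻⁵ × 9.3 × N²
N² = 141,797.9 / (10.3974 × 10⁻⁵) = 1,363,782,292
N ≈ √1,363,782,292 ≈ 36,929.4

≈ 36950 RPM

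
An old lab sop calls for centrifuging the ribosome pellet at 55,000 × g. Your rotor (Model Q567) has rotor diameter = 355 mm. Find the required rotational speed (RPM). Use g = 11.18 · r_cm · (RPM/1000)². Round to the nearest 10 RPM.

r = 355 mm / 2 = 177.5 mm = 17.75 cm
55,000 = 11.18 × 17.75 × (N/1000)²
(N/1000)² = 55,000 / 198.445 = 277.1549
N = 1000 × √277.1549 ≈ 16,648.0

≈ 16650 RPM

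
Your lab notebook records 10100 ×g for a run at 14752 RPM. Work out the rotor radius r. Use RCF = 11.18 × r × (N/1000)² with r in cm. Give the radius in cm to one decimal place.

r ≈ 4.2 cm

RCF = 11.18 × r × (N/1000)²
10100 = 11.18 × r × (14.752)²
r = 10100 / (11.18 × 217.621504) = 10100 / 2433.008 ≈ 4.151 cm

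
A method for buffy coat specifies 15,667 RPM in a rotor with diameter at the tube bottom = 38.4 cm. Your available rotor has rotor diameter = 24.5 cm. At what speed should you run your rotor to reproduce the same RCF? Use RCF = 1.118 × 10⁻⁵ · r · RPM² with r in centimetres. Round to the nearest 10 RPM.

Original rotor: r = 38.4 / 2 = 19.2 cm
RCF_original = 1.118 × 10⁻⁵ × 19.2 × (15667)² = 1.118 × 10⁻⁵ × 19.2 × 245,454,889 ≈ 52,688.4 × g
Your rotor: r = 24.5 / 2 = 12.25 cm
52,688.4 = 1.118 × 10⁻⁵ × 12.25 × N²
N² = 52,688.4 / (13.6955 × 10⁻⁵) = 384,713,227
N ≈ √384,713,227 ≈ 19,614.1

19610 RPM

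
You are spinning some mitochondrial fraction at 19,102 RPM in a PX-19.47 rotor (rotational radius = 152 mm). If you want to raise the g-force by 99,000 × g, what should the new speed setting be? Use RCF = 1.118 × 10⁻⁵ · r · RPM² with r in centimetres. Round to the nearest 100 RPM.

30800 RPM

r = 152 mm = 15.2 cm
Current RCF = 1.118 × 10⁻⁵ × 15.2 × (19102)² = 1.118 × 10⁻⁵ × 15.2 × 364,886,404 ≈ 62,007.3 × g
Target RCF = 62,007.3 + 99,000 = 161,007.3 × g
N² = 161,007.3 / (16.9936 × 10⁻⁵) = 947,458,455
N ≈ √947,458,455 ≈ 30,780.8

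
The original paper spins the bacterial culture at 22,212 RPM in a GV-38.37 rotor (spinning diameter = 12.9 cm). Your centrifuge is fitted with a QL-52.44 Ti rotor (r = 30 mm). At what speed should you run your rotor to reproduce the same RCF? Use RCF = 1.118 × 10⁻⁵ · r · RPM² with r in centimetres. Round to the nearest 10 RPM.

Original rotor: r = 12.9 / 2 = 6.45 cm
RCF_original = 1.118 × 10⁻⁵ × 6.45 × (22212)² = 1.118 × 10⁻⁵ × 6.45 × 493,372,944 ≈ 35,577.6 × g
Your rotor: r = 30 mm = 3.0 cm
35,577.6 = 1.118 × 10⁻⁵ × 3 × N²
N² = 35,577.6 / (3.354 × 10⁻⁵) = 1,060,751,342
N ≈ √1,060,751,342 ≈ 32,569.2

≈ 32570 RPM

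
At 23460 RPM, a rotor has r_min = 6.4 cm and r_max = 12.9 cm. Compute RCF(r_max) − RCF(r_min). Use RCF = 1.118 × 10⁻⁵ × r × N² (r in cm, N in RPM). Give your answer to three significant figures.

ΔRCF ≈ 40000 × g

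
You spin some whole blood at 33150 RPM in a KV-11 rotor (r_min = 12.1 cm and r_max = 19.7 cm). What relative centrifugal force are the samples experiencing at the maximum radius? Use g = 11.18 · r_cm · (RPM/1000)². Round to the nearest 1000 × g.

RCF ≈ 242000 x g

Use r_max = 19.7 cm.
RCF = 11.18 × 19.7 × (33.15)² = 11.18 × 19.7 × 1,098.9225 ≈ 242,033.3 × g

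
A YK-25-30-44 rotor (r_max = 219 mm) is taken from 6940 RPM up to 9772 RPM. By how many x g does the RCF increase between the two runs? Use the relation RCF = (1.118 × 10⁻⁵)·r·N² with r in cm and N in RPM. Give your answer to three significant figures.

≈ 11600 x g

r = 219 mm = 21.9 cm
RCF₁ = 1.118 × 10⁻⁵ × 21.9 × (6940)² = 1.118 × 10⁻⁵ × 21.9 × 48,163,600 ≈ 11,792.5 × g
RCF₂ = 1.118 × 10⁻⁵ × 21.9 × (9772)² = 1.118 × 10⁻⁵ × 21.9 × 95,491,984 ≈ 23,380.4 × g
Increase = 23,380.4 − 11,792.5 = 11,587.9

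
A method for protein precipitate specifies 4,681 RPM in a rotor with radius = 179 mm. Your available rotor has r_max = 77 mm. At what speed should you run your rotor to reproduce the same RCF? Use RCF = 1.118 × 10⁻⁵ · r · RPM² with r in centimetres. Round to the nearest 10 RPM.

Original rotor: r = 179 mm = 17.9 cm
RCF_original = 1.118 × 10⁻⁵ × 17.9 × (4681)² = 1.118 × 10⁻⁵ × 17.9 × 21,911,761 ≈ 4,385 × g
Your rotor: r = 77 mm = 7.7 cm
4,385 = 1.118 × 10⁻⁵ × 7.7 × N²
N² = 4,385 / (8.6086 × 10⁻⁵) = 50,937,435
N ≈ √50,937,435 ≈ 7,137.0

7140 RPM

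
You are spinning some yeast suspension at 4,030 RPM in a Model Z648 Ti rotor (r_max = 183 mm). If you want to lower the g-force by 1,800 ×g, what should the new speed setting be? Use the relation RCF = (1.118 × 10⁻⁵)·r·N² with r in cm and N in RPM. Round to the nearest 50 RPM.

r = 183 mm = 18.3 cm
Current RCF = 1.118 × 10⁻⁵ × 18.3 × (4030)² = 1.118 × 10⁻⁵ × 18.3 × 16,240,900 ≈ 3,322.8 × g
Target RCF = 3,322.8 − 1,800 = 1,522.8 × g
N² = 1,522.8 / (20.4594 × 10⁻⁵) = 7,443,034
N ≈ √7,443,034 ≈ 2,728.2

N₂ ≈ 2750 RPM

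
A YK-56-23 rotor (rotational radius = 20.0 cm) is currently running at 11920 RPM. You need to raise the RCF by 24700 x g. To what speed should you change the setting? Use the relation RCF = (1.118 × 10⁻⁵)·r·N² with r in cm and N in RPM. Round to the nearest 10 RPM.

Current RCF = 1.118 × 10⁻⁵ × 20 × (11920)² = 1.118 × 10⁻⁵ × 20 × 142,086,400 ≈ 31,770.5 × g
Target RCF = 31,770.5 + 24,700 = 56,470.5 × g
N² = 56,470.5 / (22.36 × 10⁻⁵) = 252,551,431
N ≈ √252,551,431 ≈ 15,891.9

≈ 15890 RPM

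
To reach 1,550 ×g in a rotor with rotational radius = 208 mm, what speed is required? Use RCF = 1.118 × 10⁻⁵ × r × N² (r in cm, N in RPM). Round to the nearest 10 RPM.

N ≈ 2580 RPM

r = 208 mm = 20.8 cm
RCF = 1.118 × 10⁻⁵ × r × N²
1,550 = 1.118 × 10⁻⁵ × 20.8 × N²
N² = 1,550 / (23.2544 × 10⁻⁵) = 6,665,405
N ≈ √6,665,405 ≈ 2,581.7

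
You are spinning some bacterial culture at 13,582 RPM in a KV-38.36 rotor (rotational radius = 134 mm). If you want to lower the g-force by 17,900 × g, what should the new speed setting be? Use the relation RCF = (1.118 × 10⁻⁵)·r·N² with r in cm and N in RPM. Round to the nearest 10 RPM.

≈ 8060 RPM

r = 134 mm = 13.4 cm
Current RCF = 1.118 × 10⁻⁵ × 13.4 × (13582)² = 1.118 × 10⁻⁵ × 13.4 × 184,470,724 ≈ 27,635.9 × g
Target RCF = 27,635.9 − 17,900 = 9,735.9 × g
N² = 9,735.9 / (14.9812 × 10⁻⁵) = 64,987,451
N ≈ √64,987,451 ≈ 8,061.5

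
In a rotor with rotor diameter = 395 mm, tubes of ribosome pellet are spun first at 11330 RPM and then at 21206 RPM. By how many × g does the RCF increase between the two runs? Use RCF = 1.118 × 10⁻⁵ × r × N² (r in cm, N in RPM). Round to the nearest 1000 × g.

r = 395 mm / 2 = 197.5 mm = 19.75 cm
RCF₁ = 1.118 × 10⁻⁵ × 19.75 × (11330)² = 1.118 × 10⁻⁵ × 19.75 × 128,368,900 ≈ 28,344.5 × g
RCF₂ = 1.118 × 10⁻⁵ × 19.75 × (21206)² = 1.118 × 10⁻⁵ × 19.75 × 449,694,436 ≈ 99,294.8 × g
Increase = 99,294.8 − 28,344.5 = 70,950.3

71000 × g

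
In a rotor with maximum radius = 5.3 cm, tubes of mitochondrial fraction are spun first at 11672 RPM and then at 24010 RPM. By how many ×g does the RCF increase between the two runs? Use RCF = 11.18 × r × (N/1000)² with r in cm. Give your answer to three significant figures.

26100 ×g

RCF₁ = 11.18 × 5.3 × (11.672)² = 11.18 × 5.3 × 136.235584 ≈ 8,072.5 × g
RCF₂ = 11.18 × 5.3 × (24.01)² = 11.18 × 5.3 × 576.4801 ≈ 34,158.8 × g
Increase = 34,158.8 − 8,072.5 = 26,086.3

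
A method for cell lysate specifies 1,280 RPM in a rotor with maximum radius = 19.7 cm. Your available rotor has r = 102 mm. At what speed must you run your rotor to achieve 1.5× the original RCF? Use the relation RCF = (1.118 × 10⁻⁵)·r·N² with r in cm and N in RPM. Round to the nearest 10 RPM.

RCF = 1.118 × 10⁻⁵ × r × N²
RCF_original = 1.118 × 10⁻⁵ × 19.7 × (1280)² = 1.118 × 10⁻⁵ × 19.7 × 1,638,400 ≈ 360.9 × g
Target RCF = 1.5 × 360.9 ≈ 541.3 × g
Your rotor: r = 102 mm = 10.2 cm
541.3 = 1.118 × 10⁻⁵ × 10.2 × N²
N² = 541.3 / (11.4036 × 10⁻⁵) = 4,746,747
N ≈ √4,746,747 ≈ 2,178.7

≈ 2180 RPM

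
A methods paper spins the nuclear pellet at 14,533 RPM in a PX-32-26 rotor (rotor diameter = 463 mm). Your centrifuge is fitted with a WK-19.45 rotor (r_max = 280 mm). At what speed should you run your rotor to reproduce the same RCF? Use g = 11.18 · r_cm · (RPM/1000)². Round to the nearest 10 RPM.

Original rotor: r = 463 mm / 2 = 231.5 mm = 23.15 cm
RCF = 11.18 × r × (N/1000)²
RCF_original = 11.18 × 23.15 × (14.533)² = 11.18 × 23.15 × 211.208089 ≈ 54,664.2 × g
Your rotor: r = 280 mm = 28.0 cm
54,664.2 = 11.18 × 28 × (N/1000)²
(N/1000)² = 54,664.2 / 313.04 = 174.6237
N = 1000 × √174.6237 ≈ 13,214.5

13210 RPM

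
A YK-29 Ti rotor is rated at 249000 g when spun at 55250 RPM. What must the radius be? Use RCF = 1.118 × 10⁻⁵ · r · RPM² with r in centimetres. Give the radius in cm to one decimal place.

RCF = 1.118 × 10⁻⁵ × r × N²
249000 = 1.118 × 10⁻⁵ × r × (55250)²
r = 249000 / (1.118 × 10⁻⁵ × 3,052,562,500) = 249000 / 34127.65 ≈ 7.296 cm

r ≈ 7.3 cm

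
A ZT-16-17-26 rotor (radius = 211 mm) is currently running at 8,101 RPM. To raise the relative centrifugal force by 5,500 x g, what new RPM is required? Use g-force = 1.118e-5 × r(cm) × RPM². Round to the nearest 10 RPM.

≈ 9430 RPM

r = 211 mm = 21.1 cm
Current RCF = 1.118 × 10⁻⁵ × 21.1 × (8101)² = 1.118 × 10⁻⁵ × 21.1 × 65,626,201 ≈ 15,481.1 × g
Target RCF = 15,481.1 + 5,500 = 20,981.1 × g
N² = 20,981.1 / (23.5898 × 10⁻⁵) = 88,941,407
N ≈ √88,941,407 ≈ 9,430.9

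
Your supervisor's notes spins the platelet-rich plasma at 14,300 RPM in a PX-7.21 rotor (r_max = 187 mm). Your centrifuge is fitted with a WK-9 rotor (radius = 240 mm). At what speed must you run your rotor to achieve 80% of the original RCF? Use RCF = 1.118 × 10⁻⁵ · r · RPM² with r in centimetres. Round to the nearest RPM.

Original rotor: r = 187 mm = 18.7 cm
RCF_original = 1.118 × 10⁻⁵ × 18.7 × (14300)² = 1.118 × 10⁻⁵ × 18.7 × 204,490,000 ≈ 42,751.9 × g
Target RCF = 0.8 × 42,751.9 ≈ 34,201.5 × g
Your rotor: r = 240 mm = 24.0 cm
34,201.5 = 1.118 × 10⁻⁵ × 24 × N²
N² = 34,201.5 / (26.832 × 10⁻⁵) = 127,465,340
N ≈ √127,465,340 ≈ 11,290.1

≈ 11290 RPM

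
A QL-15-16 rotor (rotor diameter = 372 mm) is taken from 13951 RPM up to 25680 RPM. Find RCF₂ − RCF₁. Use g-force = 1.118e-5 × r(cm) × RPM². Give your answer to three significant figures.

96700 x g

r = 372 mm / 2 = 186 mm = 18.6 cm
RCF₁ = 1.118 × 10⁻⁵ × 18.6 × (13951)² = 1.118 × 10⁻⁵ × 18.6 × 194,630,401 ≈ 40,473 × g
RCF₂ = 1.118 × 10⁻⁵ × 18.6 × (25680)² = 1.118 × 10⁻⁵ × 18.6 × 659,462,400 ≈ 137,133.9 × g
Increase = 137,133.9 − 40,473 = 96,660.9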